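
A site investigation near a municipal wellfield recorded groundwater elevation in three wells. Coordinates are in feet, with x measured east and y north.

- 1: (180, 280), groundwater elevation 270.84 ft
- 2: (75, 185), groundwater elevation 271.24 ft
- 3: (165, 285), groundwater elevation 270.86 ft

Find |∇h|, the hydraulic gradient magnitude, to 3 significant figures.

0.00283

Taking 1 as reference: 2−1 = (-105, -95, +0.40); 3−1 = (-15, 5, +0.02).
Determinant of the coordinate differences = (-105)·5 − (-15)·(-95) = -1950.
∂h/∂x = [(+0.40)·5 − (+0.02)·(-95)] / -1950 = -0.002000
∂h/∂y = [(-105)·(+0.02) − (-15)·(+0.40)] / -1950 = -0.002000
|∇h| = √(-0.002000² + -0.002000²) = 0.002828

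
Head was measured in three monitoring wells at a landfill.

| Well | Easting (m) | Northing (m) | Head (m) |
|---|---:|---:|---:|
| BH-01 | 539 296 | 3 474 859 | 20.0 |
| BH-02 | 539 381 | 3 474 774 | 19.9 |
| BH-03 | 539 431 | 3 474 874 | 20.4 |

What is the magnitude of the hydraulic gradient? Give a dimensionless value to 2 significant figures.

Differences from BH-01: to BH-02 (Δx, Δy, Δh) = (85, -85, -0.1); to BH-03 = (135, 15, +0.4).
Determinant of the coordinate differences = 85·15 − 135·(-85) = 12750.
∂h/∂x = [(-0.1)·15 − (+0.4)·(-85)] / 12750 = +0.002549
∂h/∂y = [85·(+0.4) − 135·(-0.1)] / 12750 = +0.003725
|∇h| = √(0.002549² + 0.003725²) = 0.004514

0.0045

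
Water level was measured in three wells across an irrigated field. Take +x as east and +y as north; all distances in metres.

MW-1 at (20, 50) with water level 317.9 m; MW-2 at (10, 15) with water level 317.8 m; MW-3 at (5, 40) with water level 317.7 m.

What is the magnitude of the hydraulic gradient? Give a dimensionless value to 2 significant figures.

With h = a·x + b·y + c and MW-1 as origin, the differences give:
  (-10)·a + (-35)·b = -0.1
  (-15)·a + (-10)·b = -0.2
Eliminate b (×(-10) and ×(-35), subtract): -425·a = -6.00 → a = ∂h/∂x = +0.01412
Back-substitute: b = ∂h/∂y = -0.001176.
|∇h| = √(0.01412² + -0.001176²) = 0.01417

0.014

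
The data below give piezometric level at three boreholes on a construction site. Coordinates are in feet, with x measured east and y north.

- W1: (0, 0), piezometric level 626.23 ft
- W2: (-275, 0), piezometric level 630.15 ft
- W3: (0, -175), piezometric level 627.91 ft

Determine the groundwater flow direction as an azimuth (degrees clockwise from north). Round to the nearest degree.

056°

∂h/∂x = (630.15 − 626.23) / (-275 − 0) = -0.01425
∂h/∂y = (627.91 − 626.23) / (-175 − 0) = -0.009600
Flow direction (−∇h) has components (+0.01425 E, +0.009600 N).
Azimuth = atan2(E, N) = atan2(+0.01425, +0.009600) = 56.0° ≈ 056°.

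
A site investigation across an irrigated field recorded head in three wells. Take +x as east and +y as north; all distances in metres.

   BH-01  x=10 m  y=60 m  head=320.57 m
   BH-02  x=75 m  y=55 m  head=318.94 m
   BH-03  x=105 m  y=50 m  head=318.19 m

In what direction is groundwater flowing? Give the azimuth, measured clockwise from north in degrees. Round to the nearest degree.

088°

Taking BH-01 as reference: BH-02−BH-01 = (65, -5, -1.63); BH-03−BH-01 = (95, -10, -2.38).
Determinant of the coordinate differences = 65·(-10) − 95·(-5) = -175.
∂h/∂x = [(-1.63)·(-10) − (-2.38)·(-5)] / -175 = -0.02514
∂h/∂y = [65·(-2.38) − 95·(-1.63)] / -175 = -0.0008571
Flow direction (−∇h) has components (+0.02514 E, +0.0008571 N).
Azimuth = atan2(E, N) = atan2(+0.02514, +0.0008571) = 88.0° ≈ 088°.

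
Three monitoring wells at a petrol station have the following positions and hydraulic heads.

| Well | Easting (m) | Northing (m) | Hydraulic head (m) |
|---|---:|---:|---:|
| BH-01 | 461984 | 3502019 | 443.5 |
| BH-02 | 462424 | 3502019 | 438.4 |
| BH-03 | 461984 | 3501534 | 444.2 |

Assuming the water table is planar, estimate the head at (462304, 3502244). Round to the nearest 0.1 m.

439.5 m

∂h/∂x = (438.4 − 443.5) / (462424 − 461984) = -0.01159
∂h/∂y = (444.2 − 443.5) / (3501534 − 3502019) = -0.001443
h(462304, 3502244) = 443.5 + (-0.01159)·(320) + (-0.001443)·(225) = 443.5 -3.709 -0.325 = 439.466 m.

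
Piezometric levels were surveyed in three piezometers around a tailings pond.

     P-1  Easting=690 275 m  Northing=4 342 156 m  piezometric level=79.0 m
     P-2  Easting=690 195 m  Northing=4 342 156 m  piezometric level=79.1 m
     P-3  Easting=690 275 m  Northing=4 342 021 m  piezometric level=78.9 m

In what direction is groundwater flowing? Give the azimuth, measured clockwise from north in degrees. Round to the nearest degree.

∂h/∂x = (79.1 − 79.0) / (690195 − 690275) = -0.001250
∂h/∂y = (78.9 − 79.0) / (4342021 − 4342156) = +0.0007407
Flow direction (−∇h) has components (+0.001250 E, -0.0007407 N).
Azimuth = atan2(E, N) = atan2(+0.001250, -0.0007407) = 120.7° ≈ 121°.

121°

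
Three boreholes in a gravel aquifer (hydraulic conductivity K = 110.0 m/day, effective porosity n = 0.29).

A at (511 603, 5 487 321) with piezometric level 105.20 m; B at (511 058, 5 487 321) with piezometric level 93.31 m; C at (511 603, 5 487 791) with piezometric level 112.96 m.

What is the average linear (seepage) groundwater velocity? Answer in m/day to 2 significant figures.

10 m/day

∂h/∂x = (93.31 − 105.20) / (511058 − 511603) = +0.02182
∂h/∂y = (112.96 − 105.20) / (5487791 − 5487321) = +0.01651
|∇h| = √(0.02182² + 0.01651²) = 0.02736
Seepage velocity v = K·i/n = 110.0 × 0.02736 / 0.29 = 10.38 m/day.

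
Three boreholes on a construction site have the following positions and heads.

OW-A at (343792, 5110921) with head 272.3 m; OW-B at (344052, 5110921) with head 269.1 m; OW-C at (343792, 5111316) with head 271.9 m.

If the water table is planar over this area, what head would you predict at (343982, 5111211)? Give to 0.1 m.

269.7 m

∂h/∂x = (269.1 − 272.3) / (344052 − 343792) = -0.01231
∂h/∂y = (271.9 − 272.3) / (5111316 − 5110921) = -0.001013
h(343982, 5111211) = 272.3 + (-0.01231)·(190) + (-0.001013)·(290) = 272.3 -2.338 -0.294 = 269.668 m.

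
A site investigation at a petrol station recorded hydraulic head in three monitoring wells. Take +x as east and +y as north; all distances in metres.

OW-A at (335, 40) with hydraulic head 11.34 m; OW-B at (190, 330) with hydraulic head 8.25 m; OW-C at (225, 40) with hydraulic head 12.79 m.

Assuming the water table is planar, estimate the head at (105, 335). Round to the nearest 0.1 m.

9.3 m

Taking OW-A as reference: OW-B−OW-A = (-145, 290, -3.09); OW-C−OW-A = (-110, 0, +1.45).
Determinant of the coordinate differences = (-145)·0 − (-110)·290 = 31900.
∂h/∂x = [(-3.09)·0 − (+1.45)·290] / 31900 = -0.01318
∂h/∂y = [(-145)·(+1.45) − (-110)·(-3.09)] / 31900 = -0.01725
h(105, 335) = 11.34 + (-0.01318)·(-230) + (-0.01725)·(295) = 11.34 +3.032 -5.088 = 9.284 m.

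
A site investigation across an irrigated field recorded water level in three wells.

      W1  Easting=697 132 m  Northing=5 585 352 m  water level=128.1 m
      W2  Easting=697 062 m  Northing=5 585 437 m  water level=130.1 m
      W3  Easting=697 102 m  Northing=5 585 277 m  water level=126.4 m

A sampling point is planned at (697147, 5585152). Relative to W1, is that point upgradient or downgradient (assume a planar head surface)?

Differences from W1: to W2 (Δx, Δy, Δh) = (-70, 85, +2.0); to W3 = (-30, -75, -1.7).
Determinant of the coordinate differences = (-70)·(-75) − (-30)·85 = 7800.
∂h/∂x = [(+2.0)·(-75) − (-1.7)·85] / 7800 = -0.0007051
∂h/∂y = [(-70)·(-1.7) − (-30)·(+2.0)] / 7800 = +0.02295
Head at (697147, 5585152) = 128.1 + (-0.0007051)·(15) + (+0.02295)·(-200) = 123.50 m.
That is lower than the 128.1 m at W1, so the point is downgradient.

downgradient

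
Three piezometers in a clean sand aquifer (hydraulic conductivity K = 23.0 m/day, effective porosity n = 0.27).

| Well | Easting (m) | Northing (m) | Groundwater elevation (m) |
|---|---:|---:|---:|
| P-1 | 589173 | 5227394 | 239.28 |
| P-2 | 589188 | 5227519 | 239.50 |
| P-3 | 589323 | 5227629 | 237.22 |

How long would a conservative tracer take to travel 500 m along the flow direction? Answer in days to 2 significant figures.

280 days

Differences from P-1: to P-2 (Δx, Δy, Δh) = (15, 125, +0.22); to P-3 = (150, 235, -2.06).
Solve a·Δx + b·Δy = Δh: det = 15·235 − 150·125 = -15225.
∂h/∂x = [(+0.22)·235 − (-2.06)·125] / -15225 = -0.02031
∂h/∂y = [15·(-2.06) − 150·(+0.22)] / -15225 = +0.004197
|∇h| = √(-0.02031² + 0.004197²) = 0.02074
Seepage velocity v = K·i/n = 23.0 × 0.02074 / 0.27 = 1.767 m/day.
t = 500 / 1.767 = 283 days.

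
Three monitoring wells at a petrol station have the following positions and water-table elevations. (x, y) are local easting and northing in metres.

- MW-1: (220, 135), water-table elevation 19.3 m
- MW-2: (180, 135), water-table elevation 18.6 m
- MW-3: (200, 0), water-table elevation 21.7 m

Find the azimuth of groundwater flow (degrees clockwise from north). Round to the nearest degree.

Taking MW-1 as reference: MW-2−MW-1 = (-40, 0, -0.7); MW-3−MW-1 = (-20, -135, +2.4).
Determinant of the coordinate differences = (-40)·(-135) − (-20)·0 = 5400.
∂h/∂x = [(-0.7)·(-135) − (+2.4)·0] / 5400 = +0.01750
∂h/∂y = [(-40)·(+2.4) − (-20)·(-0.7)] / 5400 = -0.02037
Flow direction (−∇h) has components (-0.01750 E, +0.02037 N).
Azimuth = atan2(E, N) = atan2(-0.01750, +0.02037) = 319.3° ≈ 319°.

319°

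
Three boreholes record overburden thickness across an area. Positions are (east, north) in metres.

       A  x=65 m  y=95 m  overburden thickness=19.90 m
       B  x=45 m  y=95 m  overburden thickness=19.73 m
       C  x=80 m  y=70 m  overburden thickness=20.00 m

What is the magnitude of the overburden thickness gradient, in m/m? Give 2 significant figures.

0.0086 m/m

Taking A as reference: B−A = (-20, 0, -0.17); C−A = (15, -25, +0.10).
Solve a·Δx + b·Δy = Δd: det = (-20)·(-25) − 15·0 = 500.
∂d/∂x = [(-0.17)·(-25) − (+0.10)·0] / 500 = +0.008500
∂d/∂y = [(-20)·(+0.10) − 15·(-0.17)] / 500 = +0.001100
|∇f| = √(0.008500² + 0.001100²) = 0.008571 m/m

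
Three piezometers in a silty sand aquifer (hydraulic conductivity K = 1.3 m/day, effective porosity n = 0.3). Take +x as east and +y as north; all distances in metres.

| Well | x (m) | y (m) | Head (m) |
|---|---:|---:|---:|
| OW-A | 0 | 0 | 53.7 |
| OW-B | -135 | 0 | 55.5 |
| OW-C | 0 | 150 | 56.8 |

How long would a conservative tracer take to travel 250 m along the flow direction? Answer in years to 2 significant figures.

6.4 years

∂h/∂x = (55.5 − 53.7) / (-135 − 0) = -0.01333
∂h/∂y = (56.8 − 53.7) / (150 − 0) = +0.02067
|∇h| = √(-0.01333² + 0.02067²) = 0.0246
Seepage velocity v = K·i/n = 1.3 × 0.0246 / 0.3 = 0.1066 m/day.
t = 250 / 0.1066 = 2345 days = 6.42 years.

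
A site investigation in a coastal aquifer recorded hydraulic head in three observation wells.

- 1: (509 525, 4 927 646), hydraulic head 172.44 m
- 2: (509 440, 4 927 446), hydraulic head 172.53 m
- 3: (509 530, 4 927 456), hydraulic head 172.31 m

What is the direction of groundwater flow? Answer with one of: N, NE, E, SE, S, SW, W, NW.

E

Taking 1 as reference: 2−1 = (-85, -200, +0.09); 3−1 = (5, -190, -0.13).
Determinant of the coordinate differences = (-85)·(-190) − 5·(-200) = 17150.
∂h/∂x = [(+0.09)·(-190) − (-0.13)·(-200)] / 17150 = -0.002513
∂h/∂y = [(-85)·(-0.13) − 5·(+0.09)] / 17150 = +0.0006181
Flow = −∇h = (+0.002513 east, -0.0006181 north), which points east.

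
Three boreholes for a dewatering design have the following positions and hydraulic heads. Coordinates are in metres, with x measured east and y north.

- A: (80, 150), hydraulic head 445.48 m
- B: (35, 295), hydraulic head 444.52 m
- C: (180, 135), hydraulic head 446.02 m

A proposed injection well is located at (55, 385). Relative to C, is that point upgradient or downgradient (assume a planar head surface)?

With h = a·x + b·y + c and A as origin, the differences give:
  (-45)·a + 145·b = -0.96
  100·a + (-15)·b = +0.54
Eliminate b (×(-15) and ×145, subtract): -13825·a = -63.900 → a = ∂h/∂x = +0.004622
Back-substitute: b = ∂h/∂y = -0.005186.
Head at (55, 385) = 445.48 + (+0.004622)·(-25) + (-0.005186)·(235) = 444.15 m.
That is lower than the 446.02 m at C, so the point is downgradient.

downgradient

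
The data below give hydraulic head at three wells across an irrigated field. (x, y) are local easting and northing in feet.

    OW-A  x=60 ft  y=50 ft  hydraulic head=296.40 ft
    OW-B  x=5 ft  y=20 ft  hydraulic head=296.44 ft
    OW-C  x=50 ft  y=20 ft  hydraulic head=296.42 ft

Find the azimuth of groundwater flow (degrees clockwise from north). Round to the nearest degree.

041°

Three-point gradient (reference OW-A): Δ to OW-B = (-55, -30, +0.04), Δ to OW-C = (-10, -30, +0.02).
∂h/∂x = -0.0004444, ∂h/∂y = -0.0005185 (det = 1350).
Flow direction (−∇h) has components (+0.0004444 E, +0.0005185 N).
Azimuth = atan2(E, N) = atan2(+0.0004444, +0.0005185) = 40.6° ≈ 041°.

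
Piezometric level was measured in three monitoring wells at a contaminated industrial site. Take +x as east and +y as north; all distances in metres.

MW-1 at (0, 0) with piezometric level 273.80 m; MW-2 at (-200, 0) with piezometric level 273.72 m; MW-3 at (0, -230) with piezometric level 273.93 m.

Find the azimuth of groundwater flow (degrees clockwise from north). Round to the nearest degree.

325°

∂h/∂x = (273.72 − 273.80) / (-200 − 0) = +0.0004000
∂h/∂y = (273.93 − 273.80) / (-230 − 0) = -0.0005652
Flow direction (−∇h) has components (-0.0004000 E, +0.0005652 N).
Azimuth = atan2(E, N) = atan2(-0.0004000, +0.0005652) = 324.7° ≈ 325°.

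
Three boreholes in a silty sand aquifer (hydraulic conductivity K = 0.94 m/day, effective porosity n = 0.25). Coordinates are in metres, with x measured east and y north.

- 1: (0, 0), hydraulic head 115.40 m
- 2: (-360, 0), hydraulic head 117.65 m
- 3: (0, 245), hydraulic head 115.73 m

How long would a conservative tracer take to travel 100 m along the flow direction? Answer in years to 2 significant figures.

11 years

∂h/∂x = (117.65 − 115.40) / (-360 − 0) = -0.006250
∂h/∂y = (115.73 − 115.40) / (245 − 0) = +0.001347
|∇h| = √(-0.006250² + 0.001347²) = 0.006394
Seepage velocity v = K·i/n = 0.94 × 0.006394 / 0.25 = 0.02404 m/day.
t = 100 / 0.02404 = 4160 days = 11.4 years.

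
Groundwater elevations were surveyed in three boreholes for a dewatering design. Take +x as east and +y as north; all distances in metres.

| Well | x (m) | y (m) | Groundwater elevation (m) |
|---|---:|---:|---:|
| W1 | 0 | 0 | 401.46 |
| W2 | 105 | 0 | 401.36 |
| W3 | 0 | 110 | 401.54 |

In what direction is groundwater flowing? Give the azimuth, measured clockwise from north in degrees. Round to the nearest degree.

127°

∂h/∂x = (401.36 − 401.46) / (105 − 0) = -0.0009524
∂h/∂y = (401.54 − 401.46) / (110 − 0) = +0.0007273
Flow direction (−∇h) has components (+0.0009524 E, -0.0007273 N).
Azimuth = atan2(E, N) = atan2(+0.0009524, -0.0007273) = 127.4° ≈ 127°.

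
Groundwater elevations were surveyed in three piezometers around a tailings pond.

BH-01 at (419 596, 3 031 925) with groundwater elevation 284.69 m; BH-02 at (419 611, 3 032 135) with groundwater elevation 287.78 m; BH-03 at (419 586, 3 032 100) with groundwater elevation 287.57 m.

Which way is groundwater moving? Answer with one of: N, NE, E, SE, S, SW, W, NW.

With h = a·x + b·y + c and BH-01 as origin, the differences give:
  15·a + 210·b = +3.09
  (-10)·a + 175·b = +2.88
Eliminate b (×175 and ×210, subtract): 4725·a = -64.050 → a = ∂h/∂x = -0.01356
Back-substitute: b = ∂h/∂y = +0.01568.
Flow = −∇h = (+0.01356 east, -0.01568 north), which points southeast.

SE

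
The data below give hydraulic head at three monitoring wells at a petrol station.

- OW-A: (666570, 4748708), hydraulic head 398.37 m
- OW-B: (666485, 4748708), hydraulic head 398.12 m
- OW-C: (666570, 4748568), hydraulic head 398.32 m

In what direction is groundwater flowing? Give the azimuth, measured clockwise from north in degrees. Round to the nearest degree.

∂h/∂x = (398.12 − 398.37) / (666485 − 666570) = +0.002941
∂h/∂y = (398.32 − 398.37) / (4748568 − 4748708) = +0.0003571
Flow direction (−∇h) has components (-0.002941 E, -0.0003571 N).
Azimuth = atan2(E, N) = atan2(-0.002941, -0.0003571) = 263.1° ≈ 263°.

263°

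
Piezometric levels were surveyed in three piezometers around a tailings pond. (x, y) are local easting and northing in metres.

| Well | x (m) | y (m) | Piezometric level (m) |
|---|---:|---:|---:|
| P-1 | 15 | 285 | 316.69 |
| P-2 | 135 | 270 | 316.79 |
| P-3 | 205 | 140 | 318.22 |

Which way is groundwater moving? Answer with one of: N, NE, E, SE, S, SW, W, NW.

N

Differences from P-1: to P-2 (Δx, Δy, Δh) = (120, -15, +0.10); to P-3 = (190, -145, +1.53).
Determinant of the coordinate differences = 120·(-145) − 190·(-15) = -14550.
∂h/∂x = [(+0.10)·(-145) − (+1.53)·(-15)] / -14550 = -0.0005808
∂h/∂y = [120·(+1.53) − 190·(+0.10)] / -14550 = -0.01131
Flow = −∇h = (+0.0005808 east, +0.01131 north), which points north.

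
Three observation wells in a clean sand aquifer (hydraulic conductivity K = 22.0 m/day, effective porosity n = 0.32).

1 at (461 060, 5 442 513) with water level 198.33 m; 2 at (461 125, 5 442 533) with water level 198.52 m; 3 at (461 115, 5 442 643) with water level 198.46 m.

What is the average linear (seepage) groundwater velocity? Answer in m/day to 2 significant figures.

Three-point gradient (reference 1): Δ to 2 = (65, 20, +0.19), Δ to 3 = (55, 130, +0.13).
∂h/∂x = +0.003007, ∂h/∂y = -0.0002721 (det = 7350).
|∇h| = √(0.003007² + -0.0002721²) = 0.003019
Seepage velocity v = K·i/n = 22.0 × 0.003019 / 0.32 = 0.2076 m/day.

0.21 m/day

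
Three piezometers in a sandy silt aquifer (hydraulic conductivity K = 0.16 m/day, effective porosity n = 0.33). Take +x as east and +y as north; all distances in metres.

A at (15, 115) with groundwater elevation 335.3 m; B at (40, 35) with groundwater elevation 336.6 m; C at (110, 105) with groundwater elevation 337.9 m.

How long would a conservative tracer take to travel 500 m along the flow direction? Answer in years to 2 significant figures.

100 years

With h = a·x + b·y + c and A as origin, the differences give:
  25·a + (-80)·b = +1.3
  95·a + (-10)·b = +2.6
Eliminate b (×(-10) and ×(-80), subtract): 7350·a = 195.00 → a = ∂h/∂x = +0.02653
Back-substitute: b = ∂h/∂y = -0.007959.
|∇h| = √(0.02653² + -0.007959²) = 0.0277
Seepage velocity v = K·i/n = 0.16 × 0.0277 / 0.33 = 0.01343 m/day.
t = 500 / 0.01343 = 3.723e+04 days = 102 years.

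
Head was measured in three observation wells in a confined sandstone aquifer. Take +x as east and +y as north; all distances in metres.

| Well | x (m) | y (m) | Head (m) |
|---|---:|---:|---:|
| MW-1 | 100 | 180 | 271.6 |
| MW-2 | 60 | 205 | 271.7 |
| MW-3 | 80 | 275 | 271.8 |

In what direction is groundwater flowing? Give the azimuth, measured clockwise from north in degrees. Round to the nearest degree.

Taking MW-1 as reference: MW-2−MW-1 = (-40, 25, +0.1); MW-3−MW-1 = (-20, 95, +0.2).
Determinant of the coordinate differences = (-40)·95 − (-20)·25 = -3300.
∂h/∂x = [(+0.1)·95 − (+0.2)·25] / -3300 = -0.001364
∂h/∂y = [(-40)·(+0.2) − (-20)·(+0.1)] / -3300 = +0.001818
Flow direction (−∇h) has components (+0.001364 E, -0.001818 N).
Azimuth = atan2(E, N) = atan2(+0.001364, -0.001818) = 143.1° ≈ 143°.

143°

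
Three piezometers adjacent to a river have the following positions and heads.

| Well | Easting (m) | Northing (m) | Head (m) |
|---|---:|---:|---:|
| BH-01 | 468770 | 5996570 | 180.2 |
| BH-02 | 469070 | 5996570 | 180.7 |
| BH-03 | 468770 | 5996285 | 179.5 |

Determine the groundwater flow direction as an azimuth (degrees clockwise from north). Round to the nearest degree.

214°

∂h/∂x = (180.7 − 180.2) / (469070 − 468770) = +0.001667
∂h/∂y = (179.5 − 180.2) / (5996285 − 5996570) = +0.002456
Flow direction (−∇h) has components (-0.001667 E, -0.002456 N).
Azimuth = atan2(E, N) = atan2(-0.001667, -0.002456) = 214.2° ≈ 214°.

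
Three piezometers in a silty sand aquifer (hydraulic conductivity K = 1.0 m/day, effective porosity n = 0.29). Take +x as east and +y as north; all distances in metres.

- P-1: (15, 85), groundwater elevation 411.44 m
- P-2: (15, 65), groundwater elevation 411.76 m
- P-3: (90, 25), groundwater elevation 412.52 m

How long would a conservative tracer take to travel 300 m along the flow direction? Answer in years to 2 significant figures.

15 years

Differences from P-1: to P-2 (Δx, Δy, Δh) = (0, -20, +0.32); to P-3 = (75, -60, +1.08).
Determinant of the coordinate differences = 0·(-60) − 75·(-20) = 1500.
∂h/∂x = [(+0.32)·(-60) − (+1.08)·(-20)] / 1500 = +0.001600
∂h/∂y = [0·(+1.08) − 75·(+0.32)] / 1500 = -0.01600
|∇h| = √(0.001600² + -0.01600²) = 0.01608
Seepage velocity v = K·i/n = 1.0 × 0.01608 / 0.29 = 0.05545 m/day.
t = 300 / 0.05545 = 5410 days = 14.8 years.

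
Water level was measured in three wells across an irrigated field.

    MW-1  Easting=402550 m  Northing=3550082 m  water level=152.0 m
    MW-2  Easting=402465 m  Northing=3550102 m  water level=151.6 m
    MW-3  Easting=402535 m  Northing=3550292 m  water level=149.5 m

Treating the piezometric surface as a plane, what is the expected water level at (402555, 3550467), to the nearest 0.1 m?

147.5 m

Three-point gradient (reference MW-1): Δ to MW-2 = (-85, 20, -0.4), Δ to MW-3 = (-15, 210, -2.5).
∂h/∂x = +0.001937, ∂h/∂y = -0.01177 (det = -17550).
h(402555, 3550467) = 152.0 + (+0.001937)·(5) + (-0.01177)·(385) = 152.0 +0.010 -4.530 = 147.480 m.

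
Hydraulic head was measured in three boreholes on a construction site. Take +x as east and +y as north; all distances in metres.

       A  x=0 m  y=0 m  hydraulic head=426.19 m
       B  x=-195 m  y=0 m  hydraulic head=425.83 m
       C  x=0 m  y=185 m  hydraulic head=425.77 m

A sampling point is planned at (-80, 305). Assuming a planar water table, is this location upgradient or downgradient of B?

∂h/∂x = (425.83 − 426.19) / (-195 − 0) = +0.001846
∂h/∂y = (425.77 − 426.19) / (185 − 0) = -0.002270
Head at (-80, 305) = 426.19 + (+0.001846)·(-80) + (-0.002270)·(305) = 425.35 m.
That is lower than the 425.83 m at B, so the point is downgradient.

downgradient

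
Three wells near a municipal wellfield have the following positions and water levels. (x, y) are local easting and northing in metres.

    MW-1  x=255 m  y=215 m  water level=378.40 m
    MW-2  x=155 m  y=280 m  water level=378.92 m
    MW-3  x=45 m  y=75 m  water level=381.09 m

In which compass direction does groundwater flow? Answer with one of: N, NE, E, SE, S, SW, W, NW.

NE

Three-point gradient (reference MW-1): Δ to MW-2 = (-100, 65, +0.52), Δ to MW-3 = (-210, -140, +2.69).
∂h/∂x = -0.008957, ∂h/∂y = -0.005779 (det = 27650).
Flow = −∇h = (+0.008957 east, +0.005779 north), which points northeast.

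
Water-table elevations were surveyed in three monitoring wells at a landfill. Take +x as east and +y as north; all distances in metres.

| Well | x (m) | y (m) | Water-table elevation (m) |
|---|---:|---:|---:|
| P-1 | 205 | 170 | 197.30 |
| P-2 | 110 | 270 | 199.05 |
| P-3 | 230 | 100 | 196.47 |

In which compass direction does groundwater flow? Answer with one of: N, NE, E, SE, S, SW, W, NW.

SE

With h = a·x + b·y + c and P-1 as origin, the differences give:
  (-95)·a + 100·b = +1.75
  25·a + (-70)·b = -0.83
Eliminate b (×(-70) and ×100, subtract): 4150·a = -39.500 → a = ∂h/∂x = -0.009518
Back-substitute: b = ∂h/∂y = +0.008458.
Flow = −∇h = (+0.009518 east, -0.008458 north), which points southeast.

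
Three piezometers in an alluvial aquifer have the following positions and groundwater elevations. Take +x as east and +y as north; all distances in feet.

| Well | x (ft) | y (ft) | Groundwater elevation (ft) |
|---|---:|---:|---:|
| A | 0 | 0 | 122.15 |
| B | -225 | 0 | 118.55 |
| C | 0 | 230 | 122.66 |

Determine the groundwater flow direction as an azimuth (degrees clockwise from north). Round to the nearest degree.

∂h/∂x = (118.55 − 122.15) / (-225 − 0) = +0.01600
∂h/∂y = (122.66 − 122.15) / (230 − 0) = +0.002217
Flow direction (−∇h) has components (-0.01600 E, -0.002217 N).
Azimuth = atan2(E, N) = atan2(-0.01600, -0.002217) = 262.1° ≈ 262°.

262°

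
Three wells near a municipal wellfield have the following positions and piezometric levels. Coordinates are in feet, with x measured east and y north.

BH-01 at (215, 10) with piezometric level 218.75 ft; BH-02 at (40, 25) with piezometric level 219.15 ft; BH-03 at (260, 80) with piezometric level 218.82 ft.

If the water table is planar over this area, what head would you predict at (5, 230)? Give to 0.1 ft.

219.7 ft

With h = a·x + b·y + c and BH-01 as origin, the differences give:
  (-175)·a + 15·b = +0.40
  45·a + 70·b = +0.07
Eliminate b (×70 and ×15, subtract): -12925·a = 26.950 → a = ∂h/∂x = -0.002085
Back-substitute: b = ∂h/∂y = +0.002340.
h(5, 230) = 218.75 + (-0.002085)·(-210) + (+0.002340)·(220) = 218.75 +0.438 +0.515 = 219.703 ft.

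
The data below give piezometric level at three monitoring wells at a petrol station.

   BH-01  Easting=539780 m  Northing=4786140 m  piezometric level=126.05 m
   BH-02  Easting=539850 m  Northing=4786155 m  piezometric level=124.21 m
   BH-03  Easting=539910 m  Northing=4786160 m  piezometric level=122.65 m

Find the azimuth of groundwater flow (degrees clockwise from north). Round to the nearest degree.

085°

Taking BH-01 as reference: BH-02−BH-01 = (70, 15, -1.84); BH-03−BH-01 = (130, 20, -3.40).
Solve a·Δx + b·Δy = Δh: det = 70·20 − 130·15 = -550.
∂h/∂x = [(-1.84)·20 − (-3.40)·15] / -550 = -0.02582
∂h/∂y = [70·(-3.40) − 130·(-1.84)] / -550 = -0.002182
Flow direction (−∇h) has components (+0.02582 E, +0.002182 N).
Azimuth = atan2(E, N) = atan2(+0.02582, +0.002182) = 85.2° ≈ 085°.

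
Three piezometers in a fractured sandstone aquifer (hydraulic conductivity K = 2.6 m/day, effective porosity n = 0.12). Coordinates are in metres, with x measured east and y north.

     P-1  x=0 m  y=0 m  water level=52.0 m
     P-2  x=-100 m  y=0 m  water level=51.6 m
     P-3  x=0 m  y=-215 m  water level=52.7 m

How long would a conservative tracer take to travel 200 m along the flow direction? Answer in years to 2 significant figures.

∂h/∂x = (51.6 − 52.0) / (-100 − 0) = +0.004000
∂h/∂y = (52.7 − 52.0) / (-215 − 0) = -0.003256
|∇h| = √(0.004000² + -0.003256²) = 0.005158
Seepage velocity v = K·i/n = 2.6 × 0.005158 / 0.12 = 0.1118 m/day.
t = 200 / 0.1118 = 1789 days = 4.9 years.

4.9 years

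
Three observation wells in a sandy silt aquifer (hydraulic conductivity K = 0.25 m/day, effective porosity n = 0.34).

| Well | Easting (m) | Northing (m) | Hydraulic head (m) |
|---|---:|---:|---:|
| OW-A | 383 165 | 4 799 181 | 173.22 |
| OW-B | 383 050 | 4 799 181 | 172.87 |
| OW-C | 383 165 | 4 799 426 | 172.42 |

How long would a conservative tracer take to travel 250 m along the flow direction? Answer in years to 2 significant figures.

∂h/∂x = (172.87 − 173.22) / (383050 − 383165) = +0.003043
∂h/∂y = (172.42 − 173.22) / (4799426 − 4799181) = -0.003265
|∇h| = √(0.003043² + -0.003265²) = 0.004463
Seepage velocity v = K·i/n = 0.25 × 0.004463 / 0.34 = 0.003282 m/day.
t = 250 / 0.003282 = 7.617e+04 days = 209 years.

210 years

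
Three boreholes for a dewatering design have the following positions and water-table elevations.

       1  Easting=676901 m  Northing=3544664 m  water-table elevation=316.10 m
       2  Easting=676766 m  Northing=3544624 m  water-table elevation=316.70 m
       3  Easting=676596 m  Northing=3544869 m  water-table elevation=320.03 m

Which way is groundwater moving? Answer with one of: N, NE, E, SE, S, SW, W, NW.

Differences from 1: to 2 (Δx, Δy, Δh) = (-135, -40, +0.60); to 3 = (-305, 205, +3.93).
Determinant of the coordinate differences = (-135)·205 − (-305)·(-40) = -39875.
∂h/∂x = [(+0.60)·205 − (+3.93)·(-40)] / -39875 = -0.007027
∂h/∂y = [(-135)·(+3.93) − (-305)·(+0.60)] / -39875 = +0.008716
Flow = −∇h = (+0.007027 east, -0.008716 north), which points southeast.

SE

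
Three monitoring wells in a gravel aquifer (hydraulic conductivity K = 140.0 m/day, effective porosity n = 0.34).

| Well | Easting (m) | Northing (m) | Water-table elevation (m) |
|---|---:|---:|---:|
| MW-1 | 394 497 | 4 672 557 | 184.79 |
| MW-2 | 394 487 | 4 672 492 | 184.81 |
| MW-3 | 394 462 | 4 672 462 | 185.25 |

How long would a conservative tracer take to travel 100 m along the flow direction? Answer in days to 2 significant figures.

Three-point gradient (reference MW-1): Δ to MW-2 = (-10, -65, +0.02), Δ to MW-3 = (-35, -95, +0.46).
∂h/∂x = -0.02113, ∂h/∂y = +0.002943 (det = -1325).
|∇h| = √(-0.02113² + 0.002943²) = 0.02133
Seepage velocity v = K·i/n = 140.0 × 0.02133 / 0.34 = 8.783 m/day.
t = 100 / 8.783 = 11.39 days.

11 days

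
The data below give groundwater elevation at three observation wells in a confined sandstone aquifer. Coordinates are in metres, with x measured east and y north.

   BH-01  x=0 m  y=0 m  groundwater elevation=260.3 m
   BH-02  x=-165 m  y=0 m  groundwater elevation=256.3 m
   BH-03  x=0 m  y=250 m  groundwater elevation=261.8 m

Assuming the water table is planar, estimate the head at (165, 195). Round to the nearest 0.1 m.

∂h/∂x = (256.3 − 260.3) / (-165 − 0) = +0.02424
∂h/∂y = (261.8 − 260.3) / (250 − 0) = +0.006000
h(165, 195) = 260.3 + (+0.02424)·(165) + (+0.006000)·(195) = 260.3 +4.000 +1.170 = 265.470 m.

265.5 m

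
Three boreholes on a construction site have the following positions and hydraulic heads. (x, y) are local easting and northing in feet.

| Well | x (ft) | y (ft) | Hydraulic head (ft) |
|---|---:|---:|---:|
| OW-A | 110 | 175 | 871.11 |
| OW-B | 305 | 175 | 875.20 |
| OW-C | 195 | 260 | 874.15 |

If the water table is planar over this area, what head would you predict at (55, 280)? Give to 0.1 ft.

871.5 ft

With h = a·x + b·y + c and OW-A as origin, the differences give:
  195·a + 0·b = +4.09
  85·a + 85·b = +3.04
Eliminate b (×85 and ×0, subtract): 16575·a = 347.650 → a = ∂h/∂x = +0.02097
Back-substitute: b = ∂h/∂y = +0.01479.
h(55, 280) = 871.11 + (+0.02097)·(-55) + (+0.01479)·(105) = 871.11 -1.154 +1.553 = 871.509 ft.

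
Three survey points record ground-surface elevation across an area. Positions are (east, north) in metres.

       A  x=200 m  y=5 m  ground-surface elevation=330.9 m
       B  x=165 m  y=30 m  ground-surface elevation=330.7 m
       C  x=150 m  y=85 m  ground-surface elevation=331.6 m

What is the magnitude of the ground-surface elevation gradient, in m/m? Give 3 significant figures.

With z = a·x + b·y + c and A as origin, the differences give:
  (-35)·a + 25·b = -0.2
  (-50)·a + 80·b = +0.7
Eliminate b (×80 and ×25, subtract): -1550·a = -33.50 → a = ∂z/∂x = +0.02161
Back-substitute: b = ∂z/∂y = +0.02226.
|∇f| = √(0.02161² + 0.02226²) = 0.03102 m/m

0.0310 m/m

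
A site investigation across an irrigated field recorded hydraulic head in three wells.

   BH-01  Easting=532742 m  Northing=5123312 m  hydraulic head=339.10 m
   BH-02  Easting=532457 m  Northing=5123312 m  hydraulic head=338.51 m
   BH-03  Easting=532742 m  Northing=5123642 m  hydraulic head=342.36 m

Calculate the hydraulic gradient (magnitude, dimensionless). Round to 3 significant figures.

∂h/∂x = (338.51 − 339.10) / (532457 − 532742) = +0.002070
∂h/∂y = (342.36 − 339.10) / (5123642 − 5123312) = +0.009879
|∇h| = √(0.002070² + 0.009879²) = 0.01009

0.0101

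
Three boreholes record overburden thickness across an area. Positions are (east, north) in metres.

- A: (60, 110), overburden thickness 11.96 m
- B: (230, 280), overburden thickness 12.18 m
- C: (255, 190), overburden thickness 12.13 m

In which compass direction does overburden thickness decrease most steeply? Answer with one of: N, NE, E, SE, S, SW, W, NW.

SW

Differences from A: to B (Δx, Δy, Δh) = (170, 170, +0.22); to C = (195, 80, +0.17).
Determinant of the coordinate differences = 170·80 − 195·170 = -19550.
∂d/∂x = [(+0.22)·80 − (+0.17)·170] / -19550 = +0.0005780
∂d/∂y = [170·(+0.17) − 195·(+0.22)] / -19550 = +0.0007161
Steepest decrease is along −∇f = (-0.0005780 E, -0.0007161 N) → southwest.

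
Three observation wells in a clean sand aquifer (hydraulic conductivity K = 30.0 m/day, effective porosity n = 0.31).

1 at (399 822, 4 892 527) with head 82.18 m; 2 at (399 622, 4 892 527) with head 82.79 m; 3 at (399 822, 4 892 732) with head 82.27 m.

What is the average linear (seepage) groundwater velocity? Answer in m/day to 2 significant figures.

∂h/∂x = (82.79 − 82.18) / (399622 − 399822) = -0.003050
∂h/∂y = (82.27 − 82.18) / (4892732 − 4892527) = +0.0004390
|∇h| = √(-0.003050² + 0.0004390²) = 0.003081
Seepage velocity v = K·i/n = 30.0 × 0.003081 / 0.31 = 0.2982 m/day.

0.30 m/day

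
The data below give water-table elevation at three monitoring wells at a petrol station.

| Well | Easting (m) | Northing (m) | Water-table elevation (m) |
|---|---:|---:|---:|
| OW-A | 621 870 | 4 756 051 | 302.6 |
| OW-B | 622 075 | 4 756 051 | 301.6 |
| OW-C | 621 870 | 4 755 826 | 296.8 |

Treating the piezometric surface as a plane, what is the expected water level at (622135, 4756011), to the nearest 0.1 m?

300.3 m

∂h/∂x = (301.6 − 302.6) / (622075 − 621870) = -0.004878
∂h/∂y = (296.8 − 302.6) / (4755826 − 4756051) = +0.02578
h(622135, 4756011) = 302.6 + (-0.004878)·(265) + (+0.02578)·(-40) = 302.6 -1.293 -1.031 = 300.276 m.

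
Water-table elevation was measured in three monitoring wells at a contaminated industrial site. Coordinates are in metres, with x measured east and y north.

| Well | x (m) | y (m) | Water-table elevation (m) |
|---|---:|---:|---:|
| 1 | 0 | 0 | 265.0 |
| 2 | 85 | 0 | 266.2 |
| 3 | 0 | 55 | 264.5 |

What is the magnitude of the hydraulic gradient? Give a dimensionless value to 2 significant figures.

∂h/∂x = (266.2 − 265.0) / (85 − 0) = +0.01412
∂h/∂y = (264.5 − 265.0) / (55 − 0) = -0.009091
|∇h| = √(0.01412² + -0.009091²) = 0.01679

0.017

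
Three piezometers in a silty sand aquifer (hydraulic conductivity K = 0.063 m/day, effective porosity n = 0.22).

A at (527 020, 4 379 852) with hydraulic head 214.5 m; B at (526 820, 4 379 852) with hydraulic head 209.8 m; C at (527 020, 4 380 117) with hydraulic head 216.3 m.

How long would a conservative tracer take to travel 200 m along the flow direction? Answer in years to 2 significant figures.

78 years

∂h/∂x = (209.8 − 214.5) / (526820 − 527020) = +0.02350
∂h/∂y = (216.3 − 214.5) / (4380117 − 4379852) = +0.006792
|∇h| = √(0.02350² + 0.006792²) = 0.02446
Seepage velocity v = K·i/n = 0.063 × 0.02446 / 0.22 = 0.007004 m/day.
t = 200 / 0.007004 = 2.856e+04 days = 78.2 years.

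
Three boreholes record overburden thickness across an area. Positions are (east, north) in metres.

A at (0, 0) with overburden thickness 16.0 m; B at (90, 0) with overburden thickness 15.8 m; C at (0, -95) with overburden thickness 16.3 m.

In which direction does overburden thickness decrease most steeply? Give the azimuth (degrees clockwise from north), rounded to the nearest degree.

∂d/∂x = (15.8 − 16.0) / (90 − 0) = -0.002222
∂d/∂y = (16.3 − 16.0) / (-95 − 0) = -0.003158
Steepest decrease is along −∇f: components (+0.002222 E, +0.003158 N).
Azimuth = atan2(+0.002222, +0.003158) = 35.1° ≈ 035°.

035°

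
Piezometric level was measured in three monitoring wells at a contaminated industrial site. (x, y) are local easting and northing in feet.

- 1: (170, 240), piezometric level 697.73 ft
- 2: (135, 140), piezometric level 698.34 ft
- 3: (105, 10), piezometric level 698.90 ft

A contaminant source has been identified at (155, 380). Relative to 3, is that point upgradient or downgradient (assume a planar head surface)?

Three-point gradient (reference 1): Δ to 2 = (-35, -100, +0.61), Δ to 3 = (-65, -230, +1.17).
∂h/∂x = -0.01503, ∂h/∂y = -0.0008387 (det = 1550).
Head at (155, 380) = 697.73 + (-0.01503)·(-15) + (-0.0008387)·(140) = 697.84 ft.
That is lower than the 698.90 ft at 3, so the point is downgradient.

downgradient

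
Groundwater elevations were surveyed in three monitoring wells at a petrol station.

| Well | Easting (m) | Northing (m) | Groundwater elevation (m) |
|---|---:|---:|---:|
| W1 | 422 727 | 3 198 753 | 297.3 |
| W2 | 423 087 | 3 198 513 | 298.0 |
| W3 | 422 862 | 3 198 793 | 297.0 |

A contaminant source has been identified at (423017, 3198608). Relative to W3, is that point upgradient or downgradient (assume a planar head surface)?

upgradient

Differences from W1: to W2 (Δx, Δy, Δh) = (360, -240, +0.7); to W3 = (135, 40, -0.3).
Solve a·Δx + b·Δy = Δh: det = 360·40 − 135·(-240) = 46800.
∂h/∂x = [(+0.7)·40 − (-0.3)·(-240)] / 46800 = -0.0009402
∂h/∂y = [360·(-0.3) − 135·(+0.7)] / 46800 = -0.004327
Head at (423017, 3198608) = 297.3 + (-0.0009402)·(290) + (-0.004327)·(-145) = 297.65 m.
That is higher than the 297.0 m at W3, so the point is upgradient.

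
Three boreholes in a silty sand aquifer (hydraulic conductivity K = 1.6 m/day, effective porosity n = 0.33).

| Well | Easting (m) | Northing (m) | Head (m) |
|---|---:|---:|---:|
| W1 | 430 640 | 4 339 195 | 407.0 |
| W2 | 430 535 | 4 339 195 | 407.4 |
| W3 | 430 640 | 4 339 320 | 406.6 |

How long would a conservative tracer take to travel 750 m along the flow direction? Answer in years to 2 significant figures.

85 years

∂h/∂x = (407.4 − 407.0) / (430535 − 430640) = -0.003810
∂h/∂y = (406.6 − 407.0) / (4339320 − 4339195) = -0.003200
|∇h| = √(-0.003810² + -0.003200²) = 0.004976
Seepage velocity v = K·i/n = 1.6 × 0.004976 / 0.33 = 0.02413 m/day.
t = 750 / 0.02413 = 3.108e+04 days = 85.1 years.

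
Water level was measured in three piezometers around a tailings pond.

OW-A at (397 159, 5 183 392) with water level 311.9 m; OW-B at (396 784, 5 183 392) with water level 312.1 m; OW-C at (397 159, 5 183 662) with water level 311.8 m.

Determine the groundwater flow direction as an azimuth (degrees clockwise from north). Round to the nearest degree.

055°

∂h/∂x = (312.1 − 311.9) / (396784 − 397159) = -0.0005333
∂h/∂y = (311.8 − 311.9) / (5183662 − 5183392) = -0.0003704
Flow direction (−∇h) has components (+0.0005333 E, +0.0003704 N).
Azimuth = atan2(E, N) = atan2(+0.0005333, +0.0003704) = 55.2° ≈ 055°.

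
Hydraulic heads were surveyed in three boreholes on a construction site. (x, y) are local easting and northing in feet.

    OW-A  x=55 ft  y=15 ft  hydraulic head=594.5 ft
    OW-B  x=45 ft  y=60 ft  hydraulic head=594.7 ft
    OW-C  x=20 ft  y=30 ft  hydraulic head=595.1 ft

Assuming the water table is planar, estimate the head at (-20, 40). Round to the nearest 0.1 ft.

Taking OW-A as reference: OW-B−OW-A = (-10, 45, +0.2); OW-C−OW-A = (-35, 15, +0.6).
Solve a·Δx + b·Δy = Δh: det = (-10)·15 − (-35)·45 = 1425.
∂h/∂x = [(+0.2)·15 − (+0.6)·45] / 1425 = -0.01684
∂h/∂y = [(-10)·(+0.6) − (-35)·(+0.2)] / 1425 = +0.0007018
h(-20, 40) = 594.5 + (-0.01684)·(-75) + (+0.0007018)·(25) = 594.5 +1.263 +0.018 = 595.781 ft.

595.8 ft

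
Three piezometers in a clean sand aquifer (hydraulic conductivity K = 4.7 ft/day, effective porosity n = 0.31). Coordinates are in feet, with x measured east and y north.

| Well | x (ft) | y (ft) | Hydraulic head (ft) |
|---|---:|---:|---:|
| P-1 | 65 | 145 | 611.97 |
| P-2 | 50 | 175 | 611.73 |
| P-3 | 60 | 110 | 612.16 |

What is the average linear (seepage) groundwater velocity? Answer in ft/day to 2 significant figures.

0.11 ft/day

Three-point gradient (reference P-1): Δ to P-2 = (-15, 30, -0.24), Δ to P-3 = (-5, -35, +0.19).
∂h/∂x = +0.004000, ∂h/∂y = -0.006000 (det = 675).
|∇h| = √(0.004000² + -0.006000²) = 0.007211
Seepage velocity v = K·i/n = 4.7 × 0.007211 / 0.31 = 0.1093 ft/day.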